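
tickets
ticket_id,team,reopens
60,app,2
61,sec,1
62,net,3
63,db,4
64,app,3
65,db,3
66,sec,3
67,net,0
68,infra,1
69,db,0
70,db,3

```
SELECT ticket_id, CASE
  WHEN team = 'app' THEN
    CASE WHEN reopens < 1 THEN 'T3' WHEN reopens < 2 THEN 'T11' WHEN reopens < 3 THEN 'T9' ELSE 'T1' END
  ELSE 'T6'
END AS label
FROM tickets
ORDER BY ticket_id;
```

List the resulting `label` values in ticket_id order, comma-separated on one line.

T9, T6, T6, T6, T1, T6, T6, T6, T6, T6, T6

ticket_id=60: team='app' → inner[reopens < 3] → T9
ticket_id=61: team='sec' → outer ELSE → T6
ticket_id=62: team='net' → outer ELSE → T6
ticket_id=63: team='db' → outer ELSE → T6
ticket_id=64: team='app' → inner[ELSE] → T1
ticket_id=65: team='db' → outer ELSE → T6
ticket_id=66: team='sec' → outer ELSE → T6
ticket_id=67: team='net' → outer ELSE → T6
ticket_id=68: team='infra' → outer ELSE → T6
ticket_id=69: team='db' → outer ELSE → T6
ticket_id=70: team='db' → outer ELSE → T6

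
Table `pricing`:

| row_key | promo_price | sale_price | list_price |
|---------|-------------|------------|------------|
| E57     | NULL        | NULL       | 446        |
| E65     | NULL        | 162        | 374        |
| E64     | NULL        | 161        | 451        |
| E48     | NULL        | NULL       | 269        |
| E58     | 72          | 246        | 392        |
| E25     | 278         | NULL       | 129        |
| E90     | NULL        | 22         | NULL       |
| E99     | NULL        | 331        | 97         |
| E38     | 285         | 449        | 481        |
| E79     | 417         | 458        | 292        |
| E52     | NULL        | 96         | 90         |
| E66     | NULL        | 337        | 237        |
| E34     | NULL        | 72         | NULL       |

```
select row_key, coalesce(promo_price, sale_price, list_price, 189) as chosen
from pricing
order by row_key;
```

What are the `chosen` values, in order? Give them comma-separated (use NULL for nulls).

row_key=E25: promo_price=278 → 278
row_key=E34: promo_price=NULL, sale_price=72 → 72
row_key=E38: promo_price=285 → 285
row_key=E48: promo_price=NULL, sale_price=NULL, list_price=269 → 269
row_key=E52: promo_price=NULL, sale_price=96 → 96
row_key=E57: promo_price=NULL, sale_price=NULL, list_price=446 → 446
row_key=E58: promo_price=72 → 72
row_key=E64: promo_price=NULL, sale_price=161 → 161
row_key=E65: promo_price=NULL, sale_price=162 → 162
row_key=E66: promo_price=NULL, sale_price=337 → 337
row_key=E79: promo_price=417 → 417
row_key=E90: promo_price=NULL, sale_price=22 → 22
row_key=E99: promo_price=NULL, sale_price=331 → 331

278, 72, 285, 269, 96, 446, 72, 161, 162, 337, 417, 22, 331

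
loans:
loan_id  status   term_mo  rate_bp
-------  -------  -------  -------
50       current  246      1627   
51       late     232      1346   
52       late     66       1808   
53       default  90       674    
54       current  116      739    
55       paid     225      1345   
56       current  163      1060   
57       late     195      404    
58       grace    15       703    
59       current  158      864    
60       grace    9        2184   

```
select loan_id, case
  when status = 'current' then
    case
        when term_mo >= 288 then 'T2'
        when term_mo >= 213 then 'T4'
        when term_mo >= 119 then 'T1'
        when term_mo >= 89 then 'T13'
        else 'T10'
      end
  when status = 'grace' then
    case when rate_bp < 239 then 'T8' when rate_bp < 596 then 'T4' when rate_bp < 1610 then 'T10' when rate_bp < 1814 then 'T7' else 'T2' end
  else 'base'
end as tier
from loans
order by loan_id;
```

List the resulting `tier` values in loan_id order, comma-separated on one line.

loan_id=50: status='current' → inner[term_mo >= 213] → T4
loan_id=51: status='late' → outer ELSE → base
loan_id=52: status='late' → outer ELSE → base
loan_id=53: status='default' → outer ELSE → base
loan_id=54: status='current' → inner[term_mo >= 89] → T13
loan_id=55: status='paid' → outer ELSE → base
loan_id=56: status='current' → inner[term_mo >= 119] → T1
loan_id=57: status='late' → outer ELSE → base
loan_id=58: status='grace' → inner[rate_bp < 1610] → T10
loan_id=59: status='current' → inner[term_mo >= 119] → T1
loan_id=60: status='grace' → inner[ELSE] → T2

T4, base, base, base, T13, base, T1, base, T10, T1, T2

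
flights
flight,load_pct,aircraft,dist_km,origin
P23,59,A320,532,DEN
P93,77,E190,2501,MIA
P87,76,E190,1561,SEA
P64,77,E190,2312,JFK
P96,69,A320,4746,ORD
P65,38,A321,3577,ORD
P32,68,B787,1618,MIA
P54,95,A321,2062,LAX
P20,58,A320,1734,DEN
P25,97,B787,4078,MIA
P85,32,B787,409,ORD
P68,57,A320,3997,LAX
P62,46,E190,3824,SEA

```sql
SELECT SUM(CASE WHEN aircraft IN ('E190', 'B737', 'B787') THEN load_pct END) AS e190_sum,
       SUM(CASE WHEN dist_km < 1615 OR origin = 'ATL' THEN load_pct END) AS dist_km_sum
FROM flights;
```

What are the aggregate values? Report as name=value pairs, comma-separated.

e190_sum=473, dist_km_sum=167

[e190_sum: aircraft IN ('E190', 'B737', 'B787')]
flight=P23: ✗
flight=P93: ✓ → 77
flight=P87: ✓ → 76
flight=P64: ✓ → 77
flight=P96: ✗
flight=P65: ✗
flight=P32: ✓ → 68
flight=P54: ✗
flight=P20: ✗
flight=P25: ✓ → 97
flight=P85: ✓ → 32
flight=P68: ✗
flight=P62: ✓ → 46
e190_sum = 77 + 76 + 77 + 68 + 97 + 32 + 46 = 473
—
[dist_km_sum: dist_km < 1615 OR origin = 'ATL']
flight=P23: ✓ → 59
flight=P93: ✗
flight=P87: ✓ → 76
flight=P64: ✗
flight=P96: ✗
flight=P65: ✗
flight=P32: ✗
flight=P54: ✗
flight=P20: ✗
flight=P25: ✗
flight=P85: ✓ → 32
flight=P68: ✗
flight=P62: ✗
dist_km_sum = 59 + 76 + 32 = 167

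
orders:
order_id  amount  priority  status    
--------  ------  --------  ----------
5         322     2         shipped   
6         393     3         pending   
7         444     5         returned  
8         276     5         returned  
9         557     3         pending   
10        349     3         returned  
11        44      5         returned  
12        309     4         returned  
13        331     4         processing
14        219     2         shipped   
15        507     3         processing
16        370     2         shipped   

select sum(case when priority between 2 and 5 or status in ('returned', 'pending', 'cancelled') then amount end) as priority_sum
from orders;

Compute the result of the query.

order_id=5: ✓ → 322
order_id=6: ✓ → 393
order_id=7: ✓ → 444
order_id=8: ✓ → 276
order_id=9: ✓ → 557
order_id=10: ✓ → 349
order_id=11: ✓ → 44
order_id=12: ✓ → 309
order_id=13: ✓ → 331
order_id=14: ✓ → 219
order_id=15: ✓ → 507
order_id=16: ✓ → 370
priority_sum = 322 + 393 + 444 + 276 + 557 + 349 + 44 + 309 + 331 + 219 + 507 + 370 = 4121

4121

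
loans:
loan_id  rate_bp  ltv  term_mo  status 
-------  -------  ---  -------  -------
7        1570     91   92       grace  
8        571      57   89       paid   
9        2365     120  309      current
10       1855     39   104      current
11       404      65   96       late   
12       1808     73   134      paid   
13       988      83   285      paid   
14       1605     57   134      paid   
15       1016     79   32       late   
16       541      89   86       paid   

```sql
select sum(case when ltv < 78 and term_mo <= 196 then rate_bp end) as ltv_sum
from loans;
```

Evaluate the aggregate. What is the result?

6243

loan_id=7: ✗
loan_id=8: ✓ → 571
loan_id=9: ✗
loan_id=10: ✓ → 1855
loan_id=11: ✓ → 404
loan_id=12: ✓ → 1808
loan_id=13: ✗
loan_id=14: ✓ → 1605
loan_id=15: ✗
loan_id=16: ✗
ltv_sum = 571 + 1855 + 404 + 1808 + 1605 = 6243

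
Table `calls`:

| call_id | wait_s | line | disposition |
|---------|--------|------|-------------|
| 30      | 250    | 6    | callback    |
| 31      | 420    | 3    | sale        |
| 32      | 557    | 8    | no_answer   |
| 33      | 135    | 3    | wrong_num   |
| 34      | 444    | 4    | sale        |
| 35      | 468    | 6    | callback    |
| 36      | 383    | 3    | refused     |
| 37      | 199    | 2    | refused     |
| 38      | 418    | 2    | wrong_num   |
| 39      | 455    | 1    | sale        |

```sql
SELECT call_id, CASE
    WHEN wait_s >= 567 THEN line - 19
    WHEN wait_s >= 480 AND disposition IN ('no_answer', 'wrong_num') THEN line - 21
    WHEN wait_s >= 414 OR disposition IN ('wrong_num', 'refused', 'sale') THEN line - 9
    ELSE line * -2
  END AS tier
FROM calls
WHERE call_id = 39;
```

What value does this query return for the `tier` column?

-8

call_id = 39: wait_s=455, line=1, disposition=sale.
wait_s >= 567 → false
wait_s >= 480 AND disposition IN ('no_answer', 'wrong_num') → false
wait_s >= 414 OR disposition IN ('wrong_num', 'refused', 'sale') → true → -8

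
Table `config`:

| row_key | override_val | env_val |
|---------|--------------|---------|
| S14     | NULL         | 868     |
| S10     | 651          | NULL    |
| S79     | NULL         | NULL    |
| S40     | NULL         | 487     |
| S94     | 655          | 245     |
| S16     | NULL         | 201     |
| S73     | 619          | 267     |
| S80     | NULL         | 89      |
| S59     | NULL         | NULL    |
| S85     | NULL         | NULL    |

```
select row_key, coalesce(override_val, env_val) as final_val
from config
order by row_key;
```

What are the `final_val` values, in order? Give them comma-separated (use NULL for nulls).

row_key=S10: override_val=651 → 651
row_key=S14: override_val=NULL, env_val=868 → 868
row_key=S16: override_val=NULL, env_val=201 → 201
row_key=S40: override_val=NULL, env_val=487 → 487
row_key=S59: override_val=NULL, env_val=NULL (all NULL) → NULL
row_key=S73: override_val=619 → 619
row_key=S79: override_val=NULL, env_val=NULL (all NULL) → NULL
row_key=S80: override_val=NULL, env_val=89 → 89
row_key=S85: override_val=NULL, env_val=NULL (all NULL) → NULL
row_key=S94: override_val=655 → 655

651, 868, 201, 487, NULL, 619, NULL, 89, NULL, 655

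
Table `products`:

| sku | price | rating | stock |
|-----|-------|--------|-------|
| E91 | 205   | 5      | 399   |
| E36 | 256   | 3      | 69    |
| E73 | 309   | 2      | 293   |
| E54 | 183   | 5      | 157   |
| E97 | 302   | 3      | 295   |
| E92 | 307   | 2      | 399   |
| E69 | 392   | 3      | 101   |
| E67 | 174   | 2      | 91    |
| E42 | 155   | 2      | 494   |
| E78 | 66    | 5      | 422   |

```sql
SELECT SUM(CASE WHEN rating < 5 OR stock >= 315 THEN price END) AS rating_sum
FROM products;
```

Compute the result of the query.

2166

sku=E91: ✓ → 205
sku=E36: ✓ → 256
sku=E73: ✓ → 309
sku=E54: ✗
sku=E97: ✓ → 302
sku=E92: ✓ → 307
sku=E69: ✓ → 392
sku=E67: ✓ → 174
sku=E42: ✓ → 155
sku=E78: ✓ → 66
rating_sum = 205 + 256 + 309 + 302 + 307 + 392 + 174 + 155 + 66 = 2166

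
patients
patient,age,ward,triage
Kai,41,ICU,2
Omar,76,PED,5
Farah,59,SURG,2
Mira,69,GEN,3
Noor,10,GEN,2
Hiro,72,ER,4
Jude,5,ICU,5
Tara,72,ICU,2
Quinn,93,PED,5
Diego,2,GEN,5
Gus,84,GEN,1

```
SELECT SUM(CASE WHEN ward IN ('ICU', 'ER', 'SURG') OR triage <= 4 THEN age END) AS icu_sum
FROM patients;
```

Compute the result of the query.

patient=Kai: ✓ → 41
patient=Omar: ✗
patient=Farah: ✓ → 59
patient=Mira: ✓ → 69
patient=Noor: ✓ → 10
patient=Hiro: ✓ → 72
patient=Jude: ✓ → 5
patient=Tara: ✓ → 72
patient=Quinn: ✗
patient=Diego: ✗
patient=Gus: ✓ → 84
icu_sum = 41 + 59 + 69 + 10 + 72 + 5 + 72 + 84 = 412

412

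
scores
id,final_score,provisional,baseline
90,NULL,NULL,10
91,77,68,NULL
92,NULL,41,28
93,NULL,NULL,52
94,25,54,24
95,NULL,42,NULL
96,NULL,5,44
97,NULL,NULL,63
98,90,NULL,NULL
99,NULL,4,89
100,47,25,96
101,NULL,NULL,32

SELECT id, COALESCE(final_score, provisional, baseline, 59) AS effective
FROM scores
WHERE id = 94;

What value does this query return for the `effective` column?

id = 94: final_score=25, provisional=54, baseline=24.
final_score=25 → 25

25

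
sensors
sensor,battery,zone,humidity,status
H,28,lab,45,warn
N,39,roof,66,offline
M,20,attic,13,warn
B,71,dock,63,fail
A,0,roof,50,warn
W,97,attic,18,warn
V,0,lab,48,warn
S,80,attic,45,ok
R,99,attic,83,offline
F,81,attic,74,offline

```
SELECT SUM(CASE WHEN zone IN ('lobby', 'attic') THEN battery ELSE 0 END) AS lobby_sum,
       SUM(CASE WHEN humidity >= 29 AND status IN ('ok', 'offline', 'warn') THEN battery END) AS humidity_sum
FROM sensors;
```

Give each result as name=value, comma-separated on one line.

lobby_sum=377, humidity_sum=327

[lobby_sum: zone IN ('lobby', 'attic')]
sensor=H: ✗
sensor=N: ✗
sensor=M: ✓ → 20
sensor=B: ✗
sensor=A: ✗
sensor=W: ✓ → 97
sensor=V: ✗
sensor=S: ✓ → 80
sensor=R: ✓ → 99
sensor=F: ✓ → 81
lobby_sum = 20 + 97 + 80 + 99 + 81 = 377
—
[humidity_sum: humidity >= 29 AND status IN ('ok', 'offline', 'warn')]
sensor=H: ✓ → 28
sensor=N: ✓ → 39
sensor=M: ✗
sensor=B: ✗
sensor=A: ✓ → 0
sensor=W: ✗
sensor=V: ✓ → 0
sensor=S: ✓ → 80
sensor=R: ✓ → 99
sensor=F: ✓ → 81
humidity_sum = 28 + 39 + 80 + 99 + 81 = 327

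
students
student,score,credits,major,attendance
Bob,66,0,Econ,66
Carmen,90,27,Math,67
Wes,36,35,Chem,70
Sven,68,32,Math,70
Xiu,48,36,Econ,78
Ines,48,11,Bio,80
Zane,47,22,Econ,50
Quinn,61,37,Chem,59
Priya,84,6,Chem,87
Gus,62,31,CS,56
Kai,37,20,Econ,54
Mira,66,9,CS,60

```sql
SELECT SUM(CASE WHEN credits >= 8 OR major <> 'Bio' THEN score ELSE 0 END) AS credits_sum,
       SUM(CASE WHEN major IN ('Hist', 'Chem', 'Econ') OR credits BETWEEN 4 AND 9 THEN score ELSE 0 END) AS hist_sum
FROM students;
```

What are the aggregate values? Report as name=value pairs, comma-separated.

[credits_sum: credits >= 8 OR major <> 'Bio']
student=Bob: ✓ → 66
student=Carmen: ✓ → 90
student=Wes: ✓ → 36
student=Sven: ✓ → 68
student=Xiu: ✓ → 48
student=Ines: ✓ → 48
student=Zane: ✓ → 47
student=Quinn: ✓ → 61
student=Priya: ✓ → 84
student=Gus: ✓ → 62
student=Kai: ✓ → 37
student=Mira: ✓ → 66
credits_sum = 66 + 90 + 36 + 68 + 48 + 48 + 47 + 61 + 84 + 62 + 37 + 66 = 713
—
[hist_sum: major IN ('Hist', 'Chem', 'Econ') OR credits BETWEEN 4 AND 9]
student=Bob: ✓ → 66
student=Carmen: ✗
student=Wes: ✓ → 36
student=Sven: ✗
student=Xiu: ✓ → 48
student=Ines: ✗
student=Zane: ✓ → 47
student=Quinn: ✓ → 61
student=Priya: ✓ → 84
student=Gus: ✗
student=Kai: ✓ → 37
student=Mira: ✓ → 66
hist_sum = 66 + 36 + 48 + 47 + 61 + 84 + 37 + 66 = 445

credits_sum=713, hist_sum=445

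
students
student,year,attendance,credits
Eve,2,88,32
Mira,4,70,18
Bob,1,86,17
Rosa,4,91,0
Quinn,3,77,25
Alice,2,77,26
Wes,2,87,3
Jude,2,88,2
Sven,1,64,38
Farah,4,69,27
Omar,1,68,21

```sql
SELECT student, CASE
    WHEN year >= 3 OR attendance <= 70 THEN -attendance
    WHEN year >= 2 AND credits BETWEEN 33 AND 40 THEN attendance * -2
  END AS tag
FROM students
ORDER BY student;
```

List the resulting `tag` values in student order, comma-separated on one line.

student=Alice: (no match → NULL) → NULL
student=Bob: (no match → NULL) → NULL
student=Eve: (no match → NULL) → NULL
student=Farah: year >= 3 OR attendance <= 70 → -69
student=Jude: (no match → NULL) → NULL
student=Mira: year >= 3 OR attendance <= 70 → -70
student=Omar: year >= 3 OR attendance <= 70 → -68
student=Quinn: year >= 3 OR attendance <= 70 → -77
student=Rosa: year >= 3 OR attendance <= 70 → -91
student=Sven: year >= 3 OR attendance <= 70 → -64
student=Wes: (no match → NULL) → NULL

NULL, NULL, NULL, -69, NULL, -70, -68, -77, -91, -64, NULL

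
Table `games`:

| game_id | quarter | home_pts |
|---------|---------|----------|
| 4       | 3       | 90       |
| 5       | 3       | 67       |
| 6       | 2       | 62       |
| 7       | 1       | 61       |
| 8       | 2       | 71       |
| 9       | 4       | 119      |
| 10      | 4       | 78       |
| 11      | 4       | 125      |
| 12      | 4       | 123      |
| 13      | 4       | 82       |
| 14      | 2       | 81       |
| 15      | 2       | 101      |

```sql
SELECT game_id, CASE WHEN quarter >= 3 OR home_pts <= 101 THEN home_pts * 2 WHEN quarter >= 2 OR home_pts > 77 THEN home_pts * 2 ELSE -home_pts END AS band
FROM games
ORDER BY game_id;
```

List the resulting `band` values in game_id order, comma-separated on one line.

game_id=4: quarter >= 3 OR home_pts <= 101 → 180
game_id=5: quarter >= 3 OR home_pts <= 101 → 134
game_id=6: quarter >= 3 OR home_pts <= 101 → 124
game_id=7: quarter >= 3 OR home_pts <= 101 → 122
game_id=8: quarter >= 3 OR home_pts <= 101 → 142
game_id=9: quarter >= 3 OR home_pts <= 101 → 238
game_id=10: quarter >= 3 OR home_pts <= 101 → 156
game_id=11: quarter >= 3 OR home_pts <= 101 → 250
game_id=12: quarter >= 3 OR home_pts <= 101 → 246
game_id=13: quarter >= 3 OR home_pts <= 101 → 164
game_id=14: quarter >= 3 OR home_pts <= 101 → 162
game_id=15: quarter >= 3 OR home_pts <= 101 → 202

180, 134, 124, 122, 142, 238, 156, 250, 246, 164, 162, 202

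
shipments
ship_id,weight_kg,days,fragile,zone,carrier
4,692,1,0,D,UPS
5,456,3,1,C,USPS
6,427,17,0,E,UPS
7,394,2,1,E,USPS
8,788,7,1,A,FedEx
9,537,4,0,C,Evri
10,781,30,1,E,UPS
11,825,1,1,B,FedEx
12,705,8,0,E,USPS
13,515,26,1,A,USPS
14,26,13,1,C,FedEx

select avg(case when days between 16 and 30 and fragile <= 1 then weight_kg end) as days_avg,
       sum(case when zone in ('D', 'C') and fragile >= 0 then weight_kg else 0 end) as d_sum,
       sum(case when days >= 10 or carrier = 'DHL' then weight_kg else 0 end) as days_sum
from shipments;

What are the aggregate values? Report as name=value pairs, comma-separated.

[days_avg: days between 16 and 30 and fragile <= 1]
ship_id=4: ✗
ship_id=5: ✗
ship_id=6: ✓ → 427
ship_id=7: ✗
ship_id=8: ✗
ship_id=9: ✗
ship_id=10: ✓ → 781
ship_id=11: ✗
ship_id=12: ✗
ship_id=13: ✓ → 515
ship_id=14: ✗
days_avg = (427 + 781 + 515) / 3 = 574.3333333333
—
[d_sum: zone in ('D', 'C') and fragile >= 0]
ship_id=4: ✓ → 692
ship_id=5: ✓ → 456
ship_id=6: ✗
ship_id=7: ✗
ship_id=8: ✗
ship_id=9: ✓ → 537
ship_id=10: ✗
ship_id=11: ✗
ship_id=12: ✗
ship_id=13: ✗
ship_id=14: ✓ → 26
d_sum = 692 + 456 + 537 + 26 = 1711
—
[days_sum: days >= 10 or carrier = 'DHL']
ship_id=4: ✗
ship_id=5: ✗
ship_id=6: ✓ → 427
ship_id=7: ✗
ship_id=8: ✗
ship_id=9: ✗
ship_id=10: ✓ → 781
ship_id=11: ✗
ship_id=12: ✗
ship_id=13: ✓ → 515
ship_id=14: ✓ → 26
days_sum = 427 + 781 + 515 + 26 = 1749

days_avg=574.3333333333, d_sum=1711, days_sum=1749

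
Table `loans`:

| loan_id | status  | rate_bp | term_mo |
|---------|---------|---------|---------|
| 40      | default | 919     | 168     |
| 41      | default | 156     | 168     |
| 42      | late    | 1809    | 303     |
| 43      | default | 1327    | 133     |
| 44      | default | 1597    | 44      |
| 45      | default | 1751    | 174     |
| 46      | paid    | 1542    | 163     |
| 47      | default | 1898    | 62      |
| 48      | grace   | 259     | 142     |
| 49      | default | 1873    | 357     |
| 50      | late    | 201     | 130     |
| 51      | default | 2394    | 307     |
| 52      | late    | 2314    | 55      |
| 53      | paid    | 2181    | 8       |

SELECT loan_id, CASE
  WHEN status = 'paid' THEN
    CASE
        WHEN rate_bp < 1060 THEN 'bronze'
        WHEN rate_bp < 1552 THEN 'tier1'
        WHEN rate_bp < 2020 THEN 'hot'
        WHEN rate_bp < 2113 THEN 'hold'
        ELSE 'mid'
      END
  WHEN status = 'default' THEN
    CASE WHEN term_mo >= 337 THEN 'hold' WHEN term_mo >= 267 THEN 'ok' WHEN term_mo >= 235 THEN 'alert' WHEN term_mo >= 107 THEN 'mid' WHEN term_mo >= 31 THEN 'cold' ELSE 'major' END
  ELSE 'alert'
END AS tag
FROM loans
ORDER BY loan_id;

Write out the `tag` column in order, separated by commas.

loan_id=40: status='default' → inner[term_mo >= 107] → mid
loan_id=41: status='default' → inner[term_mo >= 107] → mid
loan_id=42: status='late' → outer ELSE → alert
loan_id=43: status='default' → inner[term_mo >= 107] → mid
loan_id=44: status='default' → inner[term_mo >= 31] → cold
loan_id=45: status='default' → inner[term_mo >= 107] → mid
loan_id=46: status='paid' → inner[rate_bp < 1552] → tier1
loan_id=47: status='default' → inner[term_mo >= 31] → cold
loan_id=48: status='grace' → outer ELSE → alert
loan_id=49: status='default' → inner[term_mo >= 337] → hold
loan_id=50: status='late' → outer ELSE → alert
loan_id=51: status='default' → inner[term_mo >= 267] → ok
loan_id=52: status='late' → outer ELSE → alert
loan_id=53: status='paid' → inner[ELSE] → mid

mid, mid, alert, mid, cold, mid, tier1, cold, alert, hold, alert, ok, alert, mid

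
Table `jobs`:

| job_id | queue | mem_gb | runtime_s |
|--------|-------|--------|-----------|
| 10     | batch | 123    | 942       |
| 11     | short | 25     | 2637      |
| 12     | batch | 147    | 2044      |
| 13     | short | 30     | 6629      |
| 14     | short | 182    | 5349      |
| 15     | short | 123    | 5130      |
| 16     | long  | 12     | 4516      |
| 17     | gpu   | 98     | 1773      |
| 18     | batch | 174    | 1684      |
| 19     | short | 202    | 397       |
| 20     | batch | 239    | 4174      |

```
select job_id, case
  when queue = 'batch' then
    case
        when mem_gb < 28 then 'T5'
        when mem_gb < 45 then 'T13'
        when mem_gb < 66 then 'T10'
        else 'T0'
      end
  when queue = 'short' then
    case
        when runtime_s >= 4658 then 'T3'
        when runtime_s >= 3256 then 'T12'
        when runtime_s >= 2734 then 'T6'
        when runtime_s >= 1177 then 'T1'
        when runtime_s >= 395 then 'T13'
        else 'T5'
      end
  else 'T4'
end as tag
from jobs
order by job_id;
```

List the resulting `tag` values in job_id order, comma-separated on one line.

T0, T1, T0, T3, T3, T3, T4, T4, T0, T13, T0

job_id=10: queue='batch' → inner[ELSE] → T0
job_id=11: queue='short' → inner[runtime_s >= 1177] → T1
job_id=12: queue='batch' → inner[ELSE] → T0
job_id=13: queue='short' → inner[runtime_s >= 4658] → T3
job_id=14: queue='short' → inner[runtime_s >= 4658] → T3
job_id=15: queue='short' → inner[runtime_s >= 4658] → T3
job_id=16: queue='long' → outer ELSE → T4
job_id=17: queue='gpu' → outer ELSE → T4
job_id=18: queue='batch' → inner[ELSE] → T0
job_id=19: queue='short' → inner[runtime_s >= 395] → T13
job_id=20: queue='batch' → inner[ELSE] → T0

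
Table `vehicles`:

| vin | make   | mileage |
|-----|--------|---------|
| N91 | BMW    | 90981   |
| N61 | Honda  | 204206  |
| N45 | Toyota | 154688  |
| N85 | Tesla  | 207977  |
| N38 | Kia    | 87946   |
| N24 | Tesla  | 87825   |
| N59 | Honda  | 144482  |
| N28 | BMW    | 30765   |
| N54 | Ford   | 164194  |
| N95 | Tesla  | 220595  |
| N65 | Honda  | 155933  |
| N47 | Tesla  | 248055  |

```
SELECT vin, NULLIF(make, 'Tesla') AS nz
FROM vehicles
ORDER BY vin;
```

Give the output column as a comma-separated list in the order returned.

vin=N24: make=Tesla vs Tesla: equal → NULL
vin=N28: make=BMW vs Tesla: differ → BMW
vin=N38: make=Kia vs Tesla: differ → Kia
vin=N45: make=Toyota vs Tesla: differ → Toyota
vin=N47: make=Tesla vs Tesla: equal → NULL
vin=N54: make=Ford vs Tesla: differ → Ford
vin=N59: make=Honda vs Tesla: differ → Honda
vin=N61: make=Honda vs Tesla: differ → Honda
vin=N65: make=Honda vs Tesla: differ → Honda
vin=N85: make=Tesla vs Tesla: equal → NULL
vin=N91: make=BMW vs Tesla: differ → BMW
vin=N95: make=Tesla vs Tesla: equal → NULL

NULL, BMW, Kia, Toyota, NULL, Ford, Honda, Honda, Honda, NULL, BMW, NULL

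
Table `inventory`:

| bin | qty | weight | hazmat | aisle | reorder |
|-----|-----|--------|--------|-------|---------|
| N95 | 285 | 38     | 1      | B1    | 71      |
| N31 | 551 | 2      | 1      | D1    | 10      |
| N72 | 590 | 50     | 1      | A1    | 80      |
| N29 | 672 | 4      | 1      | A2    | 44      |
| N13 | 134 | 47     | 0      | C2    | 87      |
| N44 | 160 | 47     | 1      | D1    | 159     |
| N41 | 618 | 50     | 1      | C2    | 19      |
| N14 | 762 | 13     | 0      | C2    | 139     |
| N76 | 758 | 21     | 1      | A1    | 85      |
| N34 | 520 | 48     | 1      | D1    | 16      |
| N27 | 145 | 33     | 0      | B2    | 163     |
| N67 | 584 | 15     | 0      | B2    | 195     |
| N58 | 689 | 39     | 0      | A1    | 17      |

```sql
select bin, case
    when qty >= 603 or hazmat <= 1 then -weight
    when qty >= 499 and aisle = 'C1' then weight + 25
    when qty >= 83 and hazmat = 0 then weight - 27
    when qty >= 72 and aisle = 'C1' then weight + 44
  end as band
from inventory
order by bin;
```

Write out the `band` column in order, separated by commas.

bin=N13: qty >= 603 or hazmat <= 1 → -47
bin=N14: qty >= 603 or hazmat <= 1 → -13
bin=N27: qty >= 603 or hazmat <= 1 → -33
bin=N29: qty >= 603 or hazmat <= 1 → -4
bin=N31: qty >= 603 or hazmat <= 1 → -2
bin=N34: qty >= 603 or hazmat <= 1 → -48
bin=N41: qty >= 603 or hazmat <= 1 → -50
bin=N44: qty >= 603 or hazmat <= 1 → -47
bin=N58: qty >= 603 or hazmat <= 1 → -39
bin=N67: qty >= 603 or hazmat <= 1 → -15
bin=N72: qty >= 603 or hazmat <= 1 → -50
bin=N76: qty >= 603 or hazmat <= 1 → -21
bin=N95: qty >= 603 or hazmat <= 1 → -38

-47, -13, -33, -4, -2, -48, -50, -47, -39, -15, -50, -21, -38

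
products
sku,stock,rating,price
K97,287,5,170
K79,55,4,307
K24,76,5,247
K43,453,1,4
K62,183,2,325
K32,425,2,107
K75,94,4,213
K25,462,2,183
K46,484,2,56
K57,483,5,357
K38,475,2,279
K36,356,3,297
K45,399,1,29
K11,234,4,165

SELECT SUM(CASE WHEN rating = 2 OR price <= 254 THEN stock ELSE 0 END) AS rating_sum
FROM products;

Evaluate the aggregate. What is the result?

sku=K97: ✓ → 287
sku=K79: ✗
sku=K24: ✓ → 76
sku=K43: ✓ → 453
sku=K62: ✓ → 183
sku=K32: ✓ → 425
sku=K75: ✓ → 94
sku=K25: ✓ → 462
sku=K46: ✓ → 484
sku=K57: ✗
sku=K38: ✓ → 475
sku=K36: ✗
sku=K45: ✓ → 399
sku=K11: ✓ → 234
rating_sum = 287 + 76 + 453 + 183 + 425 + 94 + 462 + 484 + 475 + 399 + 234 = 3572

3572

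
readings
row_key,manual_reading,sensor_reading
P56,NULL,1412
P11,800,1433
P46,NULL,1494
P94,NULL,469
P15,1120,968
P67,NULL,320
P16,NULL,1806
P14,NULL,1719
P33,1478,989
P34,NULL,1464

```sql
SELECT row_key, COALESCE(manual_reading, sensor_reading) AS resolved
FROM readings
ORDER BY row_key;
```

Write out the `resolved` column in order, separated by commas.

row_key=P11: manual_reading=800 → 800
row_key=P14: manual_reading=NULL, sensor_reading=1719 → 1719
row_key=P15: manual_reading=1120 → 1120
row_key=P16: manual_reading=NULL, sensor_reading=1806 → 1806
row_key=P33: manual_reading=1478 → 1478
row_key=P34: manual_reading=NULL, sensor_reading=1464 → 1464
row_key=P46: manual_reading=NULL, sensor_reading=1494 → 1494
row_key=P56: manual_reading=NULL, sensor_reading=1412 → 1412
row_key=P67: manual_reading=NULL, sensor_reading=320 → 320
row_key=P94: manual_reading=NULL, sensor_reading=469 → 469

800, 1719, 1120, 1806, 1478, 1464, 1494, 1412, 320, 469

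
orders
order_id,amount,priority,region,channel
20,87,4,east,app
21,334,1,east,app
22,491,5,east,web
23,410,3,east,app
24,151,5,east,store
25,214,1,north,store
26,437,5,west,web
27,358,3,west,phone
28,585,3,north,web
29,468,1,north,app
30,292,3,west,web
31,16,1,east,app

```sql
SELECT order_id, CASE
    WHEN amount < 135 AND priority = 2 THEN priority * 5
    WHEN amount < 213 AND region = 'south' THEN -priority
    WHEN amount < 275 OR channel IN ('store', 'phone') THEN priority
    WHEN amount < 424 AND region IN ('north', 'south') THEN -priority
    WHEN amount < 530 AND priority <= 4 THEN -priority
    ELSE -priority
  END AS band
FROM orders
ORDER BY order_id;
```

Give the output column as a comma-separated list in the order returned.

order_id=20: amount < 275 OR channel IN ('store', 'phone') → 4
order_id=21: amount < 530 AND priority <= 4 → -1
order_id=22: ELSE → -5
order_id=23: amount < 530 AND priority <= 4 → -3
order_id=24: amount < 275 OR channel IN ('store', 'phone') → 5
order_id=25: amount < 275 OR channel IN ('store', 'phone') → 1
order_id=26: ELSE → -5
order_id=27: amount < 275 OR channel IN ('store', 'phone') → 3
order_id=28: ELSE → -3
order_id=29: amount < 530 AND priority <= 4 → -1
order_id=30: amount < 530 AND priority <= 4 → -3
order_id=31: amount < 275 OR channel IN ('store', 'phone') → 1

4, -1, -5, -3, 5, 1, -5, 3, -3, -1, -3, 1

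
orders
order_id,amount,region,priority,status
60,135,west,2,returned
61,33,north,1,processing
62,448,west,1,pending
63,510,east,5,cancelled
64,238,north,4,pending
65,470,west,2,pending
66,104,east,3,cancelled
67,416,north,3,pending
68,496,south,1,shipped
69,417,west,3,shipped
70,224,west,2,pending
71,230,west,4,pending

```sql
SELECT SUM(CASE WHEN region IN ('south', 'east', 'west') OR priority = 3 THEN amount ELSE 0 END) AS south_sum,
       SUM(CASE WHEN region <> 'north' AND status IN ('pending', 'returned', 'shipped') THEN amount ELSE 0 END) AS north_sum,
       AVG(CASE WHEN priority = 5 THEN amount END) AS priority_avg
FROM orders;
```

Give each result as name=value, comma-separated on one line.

south_sum=3450, north_sum=2420, priority_avg=510

[south_sum: region IN ('south', 'east', 'west') OR priority = 3]
order_id=60: ✓ → 135
order_id=61: ✗
order_id=62: ✓ → 448
order_id=63: ✓ → 510
order_id=64: ✗
order_id=65: ✓ → 470
order_id=66: ✓ → 104
order_id=67: ✓ → 416
order_id=68: ✓ → 496
order_id=69: ✓ → 417
order_id=70: ✓ → 224
order_id=71: ✓ → 230
south_sum = 135 + 448 + 510 + 470 + 104 + 416 + 496 + 417 + 224 + 230 = 3450
—
[north_sum: region <> 'north' AND status IN ('pending', 'returned', 'shipped')]
order_id=60: ✓ → 135
order_id=61: ✗
order_id=62: ✓ → 448
order_id=63: ✗
order_id=64: ✗
order_id=65: ✓ → 470
order_id=66: ✗
order_id=67: ✗
order_id=68: ✓ → 496
order_id=69: ✓ → 417
order_id=70: ✓ → 224
order_id=71: ✓ → 230
north_sum = 135 + 448 + 470 + 496 + 417 + 224 + 230 = 2420
—
[priority_avg: priority = 5]
order_id=60: ✗
order_id=61: ✗
order_id=62: ✗
order_id=63: ✓ → 510
order_id=64: ✗
order_id=65: ✗
order_id=66: ✗
order_id=67: ✗
order_id=68: ✗
order_id=69: ✗
order_id=70: ✗
order_id=71: ✗
priority_avg = 510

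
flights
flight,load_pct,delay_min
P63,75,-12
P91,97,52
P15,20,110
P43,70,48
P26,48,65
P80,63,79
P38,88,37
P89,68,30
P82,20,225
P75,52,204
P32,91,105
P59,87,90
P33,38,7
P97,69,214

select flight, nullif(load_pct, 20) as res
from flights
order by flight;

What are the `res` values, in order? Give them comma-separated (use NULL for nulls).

flight=P15: load_pct=20 vs 20: equal → NULL
flight=P26: load_pct=48 vs 20: differ → 48
flight=P32: load_pct=91 vs 20: differ → 91
flight=P33: load_pct=38 vs 20: differ → 38
flight=P38: load_pct=88 vs 20: differ → 88
flight=P43: load_pct=70 vs 20: differ → 70
flight=P59: load_pct=87 vs 20: differ → 87
flight=P63: load_pct=75 vs 20: differ → 75
flight=P75: load_pct=52 vs 20: differ → 52
flight=P80: load_pct=63 vs 20: differ → 63
flight=P82: load_pct=20 vs 20: equal → NULL
flight=P89: load_pct=68 vs 20: differ → 68
flight=P91: load_pct=97 vs 20: differ → 97
flight=P97: load_pct=69 vs 20: differ → 69

NULL, 48, 91, 38, 88, 70, 87, 75, 52, 63, NULL, 68, 97, 69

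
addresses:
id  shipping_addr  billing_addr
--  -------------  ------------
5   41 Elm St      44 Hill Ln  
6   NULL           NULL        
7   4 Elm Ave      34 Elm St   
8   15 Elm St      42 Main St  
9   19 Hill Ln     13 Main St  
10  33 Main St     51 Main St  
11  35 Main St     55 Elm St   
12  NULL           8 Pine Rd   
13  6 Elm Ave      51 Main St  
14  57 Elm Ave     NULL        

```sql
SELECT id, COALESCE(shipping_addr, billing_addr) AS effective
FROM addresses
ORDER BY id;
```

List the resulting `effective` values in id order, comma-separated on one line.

id=5: shipping_addr=41 Elm St → 41 Elm St
id=6: shipping_addr=NULL, billing_addr=NULL (all NULL) → NULL
id=7: shipping_addr=4 Elm Ave → 4 Elm Ave
id=8: shipping_addr=15 Elm St → 15 Elm St
id=9: shipping_addr=19 Hill Ln → 19 Hill Ln
id=10: shipping_addr=33 Main St → 33 Main St
id=11: shipping_addr=35 Main St → 35 Main St
id=12: shipping_addr=NULL, billing_addr=8 Pine Rd → 8 Pine Rd
id=13: shipping_addr=6 Elm Ave → 6 Elm Ave
id=14: shipping_addr=57 Elm Ave → 57 Elm Ave

41 Elm St, NULL, 4 Elm Ave, 15 Elm St, 19 Hill Ln, 33 Main St, 35 Main St, 8 Pine Rd, 6 Elm Ave, 57 Elm Ave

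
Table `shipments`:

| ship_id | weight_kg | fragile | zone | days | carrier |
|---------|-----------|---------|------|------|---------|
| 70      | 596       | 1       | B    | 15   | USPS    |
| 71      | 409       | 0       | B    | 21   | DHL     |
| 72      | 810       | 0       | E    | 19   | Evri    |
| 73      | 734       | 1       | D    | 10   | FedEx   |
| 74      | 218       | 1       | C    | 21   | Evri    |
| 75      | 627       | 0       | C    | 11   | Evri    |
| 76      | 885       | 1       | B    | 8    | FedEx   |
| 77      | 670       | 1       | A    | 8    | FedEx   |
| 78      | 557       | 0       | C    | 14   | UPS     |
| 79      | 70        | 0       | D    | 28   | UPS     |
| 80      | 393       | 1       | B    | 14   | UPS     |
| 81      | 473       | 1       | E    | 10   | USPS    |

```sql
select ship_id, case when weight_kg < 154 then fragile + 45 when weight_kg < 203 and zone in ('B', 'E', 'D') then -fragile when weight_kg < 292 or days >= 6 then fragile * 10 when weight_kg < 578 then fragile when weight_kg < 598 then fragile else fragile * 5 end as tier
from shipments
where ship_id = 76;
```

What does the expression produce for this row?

ship_id = 76: weight_kg=885, fragile=1, zone=B, days=8, carrier=FedEx.
weight_kg < 154 → false
weight_kg < 203 and zone in ('B', 'E', 'D') → false
weight_kg < 292 or days >= 6 → true → 10

10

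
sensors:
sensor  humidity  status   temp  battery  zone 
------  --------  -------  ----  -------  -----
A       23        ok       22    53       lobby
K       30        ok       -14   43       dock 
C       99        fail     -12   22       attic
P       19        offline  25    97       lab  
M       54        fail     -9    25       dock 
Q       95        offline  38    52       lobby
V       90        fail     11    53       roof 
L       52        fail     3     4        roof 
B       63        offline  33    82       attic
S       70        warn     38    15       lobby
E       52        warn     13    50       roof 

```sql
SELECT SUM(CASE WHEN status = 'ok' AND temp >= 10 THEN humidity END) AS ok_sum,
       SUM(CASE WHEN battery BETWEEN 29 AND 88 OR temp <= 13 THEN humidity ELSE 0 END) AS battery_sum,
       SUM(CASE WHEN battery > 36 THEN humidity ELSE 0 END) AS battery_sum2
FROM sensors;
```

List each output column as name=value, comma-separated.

ok_sum=23, battery_sum=558, battery_sum2=372

[ok_sum: status = 'ok' AND temp >= 10]
sensor=A: ✓ → 23
sensor=K: ✗
sensor=C: ✗
sensor=P: ✗
sensor=M: ✗
sensor=Q: ✗
sensor=V: ✗
sensor=L: ✗
sensor=B: ✗
sensor=S: ✗
sensor=E: ✗
ok_sum = 23
—
[battery_sum: battery BETWEEN 29 AND 88 OR temp <= 13]
sensor=A: ✓ → 23
sensor=K: ✓ → 30
sensor=C: ✓ → 99
sensor=P: ✗
sensor=M: ✓ → 54
sensor=Q: ✓ → 95
sensor=V: ✓ → 90
sensor=L: ✓ → 52
sensor=B: ✓ → 63
sensor=S: ✗
sensor=E: ✓ → 52
battery_sum = 23 + 30 + 99 + 54 + 95 + 90 + 52 + 63 + 52 = 558
—
[battery_sum2: battery > 36]
sensor=A: ✓ → 23
sensor=K: ✓ → 30
sensor=C: ✗
sensor=P: ✓ → 19
sensor=M: ✗
sensor=Q: ✓ → 95
sensor=V: ✓ → 90
sensor=L: ✗
sensor=B: ✓ → 63
sensor=S: ✗
sensor=E: ✓ → 52
battery_sum2 = 23 + 30 + 19 + 95 + 90 + 63 + 52 = 372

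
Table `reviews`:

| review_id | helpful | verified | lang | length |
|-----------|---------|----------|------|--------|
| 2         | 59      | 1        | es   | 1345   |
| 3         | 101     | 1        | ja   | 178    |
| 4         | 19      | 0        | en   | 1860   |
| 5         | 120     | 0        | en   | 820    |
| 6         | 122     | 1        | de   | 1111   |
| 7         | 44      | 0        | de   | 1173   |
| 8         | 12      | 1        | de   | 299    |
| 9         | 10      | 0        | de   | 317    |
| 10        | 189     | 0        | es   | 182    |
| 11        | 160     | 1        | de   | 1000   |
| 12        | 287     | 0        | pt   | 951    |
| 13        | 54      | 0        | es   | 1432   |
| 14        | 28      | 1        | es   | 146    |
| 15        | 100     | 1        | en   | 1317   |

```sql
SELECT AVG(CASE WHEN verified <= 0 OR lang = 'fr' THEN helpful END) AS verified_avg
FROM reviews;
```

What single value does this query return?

review_id=2: ✗
review_id=3: ✗
review_id=4: ✓ → 19
review_id=5: ✓ → 120
review_id=6: ✗
review_id=7: ✓ → 44
review_id=8: ✗
review_id=9: ✓ → 10
review_id=10: ✓ → 189
review_id=11: ✗
review_id=12: ✓ → 287
review_id=13: ✓ → 54
review_id=14: ✗
review_id=15: ✗
verified_avg = (19 + 120 + 44 + 10 + 189 + 287 + 54) / 7 = 103.2857142857

103.2857142857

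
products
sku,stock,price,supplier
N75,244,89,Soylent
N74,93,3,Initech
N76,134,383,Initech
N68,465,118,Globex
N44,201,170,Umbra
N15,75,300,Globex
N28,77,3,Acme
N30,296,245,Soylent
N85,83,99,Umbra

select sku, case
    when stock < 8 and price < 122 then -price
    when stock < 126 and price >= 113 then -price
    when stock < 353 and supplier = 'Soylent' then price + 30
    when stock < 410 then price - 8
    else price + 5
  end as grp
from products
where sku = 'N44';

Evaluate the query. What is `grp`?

162

sku = N44: stock=201, price=170, supplier=Umbra.
stock < 8 and price < 122 → false
stock < 126 and price >= 113 → false
stock < 353 and supplier = 'Soylent' → false
stock < 410 → true → 162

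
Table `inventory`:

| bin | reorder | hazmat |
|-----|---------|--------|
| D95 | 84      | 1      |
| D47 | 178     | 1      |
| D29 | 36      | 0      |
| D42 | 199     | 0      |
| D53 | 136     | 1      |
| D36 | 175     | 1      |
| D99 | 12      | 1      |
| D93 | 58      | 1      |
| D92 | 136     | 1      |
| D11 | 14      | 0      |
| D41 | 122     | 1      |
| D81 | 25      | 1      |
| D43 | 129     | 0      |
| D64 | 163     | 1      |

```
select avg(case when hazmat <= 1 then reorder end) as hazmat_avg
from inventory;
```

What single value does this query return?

bin=D95: ✓ → 84
bin=D47: ✓ → 178
bin=D29: ✓ → 36
bin=D42: ✓ → 199
bin=D53: ✓ → 136
bin=D36: ✓ → 175
bin=D99: ✓ → 12
bin=D93: ✓ → 58
bin=D92: ✓ → 136
bin=D11: ✓ → 14
bin=D41: ✓ → 122
bin=D81: ✓ → 25
bin=D43: ✓ → 129
bin=D64: ✓ → 163
hazmat_avg = (84 + 178 + 36 + 199 + 136 + 175 + 12 + 58 + 136 + 14 + 122 + 25 + 129 + 163) / 14 = 104.7857142857

104.7857142857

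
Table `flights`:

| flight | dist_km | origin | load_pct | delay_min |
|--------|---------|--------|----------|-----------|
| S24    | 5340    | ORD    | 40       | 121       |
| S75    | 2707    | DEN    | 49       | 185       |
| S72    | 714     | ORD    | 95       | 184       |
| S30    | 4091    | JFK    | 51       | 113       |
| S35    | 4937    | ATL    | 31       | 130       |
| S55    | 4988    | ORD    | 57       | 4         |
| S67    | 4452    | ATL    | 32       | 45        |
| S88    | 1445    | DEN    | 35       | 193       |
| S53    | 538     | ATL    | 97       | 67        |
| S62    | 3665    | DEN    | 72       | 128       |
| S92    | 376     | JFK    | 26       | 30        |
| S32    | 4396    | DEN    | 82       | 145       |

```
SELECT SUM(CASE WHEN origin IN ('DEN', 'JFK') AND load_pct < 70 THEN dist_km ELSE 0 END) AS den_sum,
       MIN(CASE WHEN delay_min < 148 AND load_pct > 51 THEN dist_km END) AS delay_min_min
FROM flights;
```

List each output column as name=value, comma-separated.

den_sum=8619, delay_min_min=538

[den_sum: origin IN ('DEN', 'JFK') AND load_pct < 70]
flight=S24: ✗
flight=S75: ✓ → 2707
flight=S72: ✗
flight=S30: ✓ → 4091
flight=S35: ✗
flight=S55: ✗
flight=S67: ✗
flight=S88: ✓ → 1445
flight=S53: ✗
flight=S62: ✗
flight=S92: ✓ → 376
flight=S32: ✗
den_sum = 2707 + 4091 + 1445 + 376 = 8619
—
[delay_min_min: delay_min < 148 AND load_pct > 51]
flight=S24: ✗
flight=S75: ✗
flight=S72: ✗
flight=S30: ✗
flight=S35: ✗
flight=S55: ✓ → 4988
flight=S67: ✗
flight=S88: ✗
flight=S53: ✓ → 538
flight=S62: ✓ → 3665
flight=S92: ✗
flight=S32: ✓ → 4396
delay_min_min = MIN(4988, 538, 3665, 4396) = 538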